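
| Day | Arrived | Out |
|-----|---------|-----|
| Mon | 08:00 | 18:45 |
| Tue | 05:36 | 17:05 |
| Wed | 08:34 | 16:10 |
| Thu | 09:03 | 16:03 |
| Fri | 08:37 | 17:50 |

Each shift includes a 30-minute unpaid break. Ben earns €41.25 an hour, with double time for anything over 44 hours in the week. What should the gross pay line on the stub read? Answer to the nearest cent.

Mon: 08:00–18:45 = 10 h 45 min; less 30 min break → 10 h 15 min
Tue: 05:36–17:05 = 11 h 29 min; less 30 min break → 10 h 59 min
Wed: 08:34–16:10 = 7 h 36 min; less 30 min break → 7 h 6 min
Thu: 09:03–16:03 = 7 h 0 min; less 30 min break → 6 h 30 min
Fri: 08:37–17:50 = 9 h 13 min; less 30 min break → 8 h 43 min
Total worked: 43 h 33 min = 2613 min.
Regular 43 h 33 min = 2613 min at €41.25/h; overtime 0 h 0 min = 0 min at €82.50/h.
Pay = (2613 × €41.25 + 0 × €82.50) ÷ 60 = €1796.44.

€1796.44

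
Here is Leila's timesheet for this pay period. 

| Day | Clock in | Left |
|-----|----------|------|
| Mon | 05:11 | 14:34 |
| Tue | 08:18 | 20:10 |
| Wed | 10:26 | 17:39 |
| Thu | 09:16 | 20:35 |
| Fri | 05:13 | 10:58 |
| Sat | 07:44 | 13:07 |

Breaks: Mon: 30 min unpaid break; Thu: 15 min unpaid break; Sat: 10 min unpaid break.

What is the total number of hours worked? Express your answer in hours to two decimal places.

Mon: 05:11–14:34 = 9 h 23 min; less 30 min break → 8 h 53 min
Tue: 08:18–20:10 = 11 h 52 min
Wed: 10:26–17:39 = 7 h 13 min
Thu: 09:16–20:35 = 11 h 19 min; less 15 min break → 11 h 4 min
Fri: 05:13–10:58 = 5 h 45 min
Sat: 07:44–13:07 = 5 h 23 min; less 10 min break → 5 h 13 min
Total: 8 h 53 min + 11 h 52 min + 7 h 13 min + 11 h 4 min + 5 h 45 min + 5 h 13 min = 50 h 0 min.

50.00 hours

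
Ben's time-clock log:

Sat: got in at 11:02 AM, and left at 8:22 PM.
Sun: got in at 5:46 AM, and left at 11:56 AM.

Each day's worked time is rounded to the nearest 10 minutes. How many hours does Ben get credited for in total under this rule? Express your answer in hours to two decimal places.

15.50 hours

Sat: 11:02 AM–8:22 PM = 9 h 20 min → rounds to 9 h 20 min
Sun: 5:46 AM–11:56 AM = 6 h 10 min → rounds to 6 h 10 min
Total credited: 15 h 30 min.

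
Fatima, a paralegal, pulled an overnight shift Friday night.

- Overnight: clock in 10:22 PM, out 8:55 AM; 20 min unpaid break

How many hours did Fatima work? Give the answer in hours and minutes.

10 h 13 min

Overnight: 10:22 PM → midnight = 1 h 38 min; midnight → 8:55 AM = 8 h 55 min; span 10 h 33 min; less 20 min break → 10 h 13 min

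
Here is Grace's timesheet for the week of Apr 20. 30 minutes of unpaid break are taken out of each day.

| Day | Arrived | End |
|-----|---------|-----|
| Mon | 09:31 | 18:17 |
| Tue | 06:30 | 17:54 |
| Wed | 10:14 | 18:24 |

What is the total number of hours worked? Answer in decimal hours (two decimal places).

26.83 hours

Mon: 09:31–18:17 = 8 h 46 min; less 30 min break → 8 h 16 min
Tue: 06:30–17:54 = 11 h 24 min; less 30 min break → 10 h 54 min
Wed: 10:14–18:24 = 8 h 10 min; less 30 min break → 7 h 40 min
Total: 8 h 16 min + 10 h 54 min + 7 h 40 min = 26 h 50 min.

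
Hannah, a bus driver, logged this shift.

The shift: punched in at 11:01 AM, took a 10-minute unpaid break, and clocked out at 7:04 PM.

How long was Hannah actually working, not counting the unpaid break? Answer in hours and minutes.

7 h 53 min

The shift: 11:01 AM–7:04 PM = 8 h 3 min; less 10 min break → 7 h 53 min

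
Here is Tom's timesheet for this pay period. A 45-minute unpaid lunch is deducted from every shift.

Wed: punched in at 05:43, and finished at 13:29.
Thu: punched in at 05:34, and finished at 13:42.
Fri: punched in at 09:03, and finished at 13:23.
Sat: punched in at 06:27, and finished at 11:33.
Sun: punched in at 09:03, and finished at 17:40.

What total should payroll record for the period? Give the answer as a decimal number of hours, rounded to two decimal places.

30.20 hours

Wed: 05:43–13:29 = 7 h 46 min; less 45 min break → 7 h 1 min
Thu: 05:34–13:42 = 8 h 8 min; less 45 min break → 7 h 23 min
Fri: 09:03–13:23 = 4 h 20 min; less 45 min break → 3 h 35 min
Sat: 06:27–11:33 = 5 h 6 min; less 45 min break → 4 h 21 min
Sun: 09:03–17:40 = 8 h 37 min; less 45 min break → 7 h 52 min
Total: 7 h 1 min + 7 h 23 min + 3 h 35 min + 4 h 21 min + 7 h 52 min = 30 h 12 min.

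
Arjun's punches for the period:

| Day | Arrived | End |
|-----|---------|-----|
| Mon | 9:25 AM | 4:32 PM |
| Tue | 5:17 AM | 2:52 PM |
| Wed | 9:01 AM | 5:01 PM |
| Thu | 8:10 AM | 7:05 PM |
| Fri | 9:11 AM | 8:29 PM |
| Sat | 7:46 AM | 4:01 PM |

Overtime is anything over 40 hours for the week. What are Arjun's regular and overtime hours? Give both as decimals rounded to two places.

Mon: 9:25 AM–4:32 PM = 7 h 7 min
Tue: 5:17 AM–2:52 PM = 9 h 35 min
Wed: 9:01 AM–5:01 PM = 8 h 0 min
Thu: 8:10 AM–7:05 PM = 10 h 55 min
Fri: 9:11 AM–8:29 PM = 11 h 18 min
Sat: 7:46 AM–4:01 PM = 8 h 15 min
Total worked: 55 h 10 min = 55.17 h.
Threshold 40 h → overtime 15 h 10 min, regular 40 h 0 min.

Regular 40.00 hours, overtime 15.17 hours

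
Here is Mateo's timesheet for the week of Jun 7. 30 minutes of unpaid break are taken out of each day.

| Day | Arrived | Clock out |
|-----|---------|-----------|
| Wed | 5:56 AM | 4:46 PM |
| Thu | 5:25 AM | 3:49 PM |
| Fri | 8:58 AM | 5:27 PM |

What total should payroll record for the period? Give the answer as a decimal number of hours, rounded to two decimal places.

Wed: 5:56 AM–4:46 PM = 10 h 50 min; less 30 min break → 10 h 20 min
Thu: 5:25 AM–3:49 PM = 10 h 24 min; less 30 min break → 9 h 54 min
Fri: 8:58 AM–5:27 PM = 8 h 29 min; less 30 min break → 7 h 59 min
Total: 10 h 20 min + 9 h 54 min + 7 h 59 min = 28 h 13 min.

28.22 hours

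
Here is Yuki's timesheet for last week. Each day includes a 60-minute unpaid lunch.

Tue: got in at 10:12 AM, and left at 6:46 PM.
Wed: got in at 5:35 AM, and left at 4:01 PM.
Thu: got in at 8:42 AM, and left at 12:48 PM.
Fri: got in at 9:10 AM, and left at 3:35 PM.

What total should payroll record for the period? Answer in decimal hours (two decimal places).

25.52 hours

Tue: 10:12 AM–6:46 PM = 8 h 34 min; less 60 min break → 7 h 34 min
Wed: 5:35 AM–4:01 PM = 10 h 26 min; less 60 min break → 9 h 26 min
Thu: 8:42 AM–12:48 PM = 4 h 6 min; less 60 min break → 3 h 6 min
Fri: 9:10 AM–3:35 PM = 6 h 25 min; less 60 min break → 5 h 25 min
Total: 7 h 34 min + 9 h 26 min + 3 h 6 min + 5 h 25 min = 25 h 31 min.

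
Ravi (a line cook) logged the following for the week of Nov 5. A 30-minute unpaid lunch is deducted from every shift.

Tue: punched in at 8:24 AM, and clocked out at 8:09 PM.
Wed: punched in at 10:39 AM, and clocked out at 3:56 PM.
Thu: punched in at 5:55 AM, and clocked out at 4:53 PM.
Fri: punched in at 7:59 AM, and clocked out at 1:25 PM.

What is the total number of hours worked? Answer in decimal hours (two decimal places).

31.43 hours

Tue: 8:24 AM–8:09 PM = 11 h 45 min; less 30 min break → 11 h 15 min
Wed: 10:39 AM–3:56 PM = 5 h 17 min; less 30 min break → 4 h 47 min
Thu: 5:55 AM–4:53 PM = 10 h 58 min; less 30 min break → 10 h 28 min
Fri: 7:59 AM–1:25 PM = 5 h 26 min; less 30 min break → 4 h 56 min
Total: 11 h 15 min + 4 h 47 min + 10 h 28 min + 4 h 56 min = 31 h 26 min.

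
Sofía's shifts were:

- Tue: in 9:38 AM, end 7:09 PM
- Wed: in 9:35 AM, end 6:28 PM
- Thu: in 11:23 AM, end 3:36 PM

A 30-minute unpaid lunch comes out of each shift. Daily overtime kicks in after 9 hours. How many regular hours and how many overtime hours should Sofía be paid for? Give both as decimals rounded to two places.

Regular 21.10 hours, overtime 0.02 hours

Tue: 9:38 AM–7:09 PM = 9 h 31 min; less 30 min break → 9 h 1 min
Wed: 9:35 AM–6:28 PM = 8 h 53 min; less 30 min break → 8 h 23 min
Thu: 11:23 AM–3:36 PM = 4 h 13 min; less 30 min break → 3 h 43 min
Tue reg 9 h 0 min / OT 0 h 1 min; Wed reg 8 h 23 min / OT 0 h 0 min; Thu reg 3 h 43 min / OT 0 h 0 min.
Totals: regular 21 h 6 min, overtime 0 h 1 min.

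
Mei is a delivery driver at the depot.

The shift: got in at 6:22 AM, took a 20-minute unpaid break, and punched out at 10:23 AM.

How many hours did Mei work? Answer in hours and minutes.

3 h 41 min

The shift: 6:22 AM–10:23 AM = 4 h 1 min; less 20 min break → 3 h 41 min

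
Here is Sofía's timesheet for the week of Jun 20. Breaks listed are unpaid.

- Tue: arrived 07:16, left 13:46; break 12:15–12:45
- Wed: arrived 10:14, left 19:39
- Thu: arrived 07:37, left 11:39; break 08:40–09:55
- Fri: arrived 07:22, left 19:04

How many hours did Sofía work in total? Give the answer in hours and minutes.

Tue: 07:16–13:46 = 6 h 30 min; less 30 min break → 6 h 0 min
Wed: 10:14–19:39 = 9 h 25 min
Thu: 07:37–11:39 = 4 h 2 min; less 75 min break → 2 h 47 min
Fri: 07:22–19:04 = 11 h 42 min
Total: 6 h 0 min + 9 h 25 min + 2 h 47 min + 11 h 42 min = 29 h 54 min.

29 h 54 min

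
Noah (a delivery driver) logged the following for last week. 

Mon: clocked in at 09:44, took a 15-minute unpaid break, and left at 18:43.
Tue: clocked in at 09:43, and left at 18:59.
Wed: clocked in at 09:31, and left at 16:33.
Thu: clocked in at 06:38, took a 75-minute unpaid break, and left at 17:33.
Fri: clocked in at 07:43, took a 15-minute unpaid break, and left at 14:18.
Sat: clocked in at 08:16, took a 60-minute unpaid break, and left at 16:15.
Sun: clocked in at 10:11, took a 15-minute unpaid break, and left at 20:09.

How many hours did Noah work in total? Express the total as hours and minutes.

Mon: 09:44–18:43 = 8 h 59 min; less 15 min break → 8 h 44 min
Tue: 09:43–18:59 = 9 h 16 min
Wed: 09:31–16:33 = 7 h 2 min
Thu: 06:38–17:33 = 10 h 55 min; less 75 min break → 9 h 40 min
Fri: 07:43–14:18 = 6 h 35 min; less 15 min break → 6 h 20 min
Sat: 08:16–16:15 = 7 h 59 min; less 60 min break → 6 h 59 min
Sun: 10:11–20:09 = 9 h 58 min; less 15 min break → 9 h 43 min
Total: 8 h 44 min + 9 h 16 min + 7 h 2 min + 9 h 40 min + 6 h 20 min + 6 h 59 min + 9 h 43 min = 57 h 44 min.

57 h 44 min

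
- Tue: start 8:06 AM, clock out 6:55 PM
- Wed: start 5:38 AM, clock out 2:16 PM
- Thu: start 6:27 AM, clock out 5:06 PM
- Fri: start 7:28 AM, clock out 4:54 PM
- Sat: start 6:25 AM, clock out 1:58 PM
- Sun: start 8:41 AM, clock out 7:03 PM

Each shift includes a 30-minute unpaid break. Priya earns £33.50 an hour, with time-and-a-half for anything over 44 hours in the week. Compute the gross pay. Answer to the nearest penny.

£1999.11

Tue: 8:06 AM–6:55 PM = 10 h 49 min; less 30 min break → 10 h 19 min
Wed: 5:38 AM–2:16 PM = 8 h 38 min; less 30 min break → 8 h 8 min
Thu: 6:27 AM–5:06 PM = 10 h 39 min; less 30 min break → 10 h 9 min
Fri: 7:28 AM–4:54 PM = 9 h 26 min; less 30 min break → 8 h 56 min
Sat: 6:25 AM–1:58 PM = 7 h 33 min; less 30 min break → 7 h 3 min
Sun: 8:41 AM–7:03 PM = 10 h 22 min; less 30 min break → 9 h 52 min
Total worked: 54 h 27 min = 3267 min.
Regular 44 h 0 min = 2640 min at £33.50/h; overtime 10 h 27 min = 627 min at £50.25/h.
Pay = (2640 × £33.50 + 627 × £50.25) ÷ 60 = £1999.11.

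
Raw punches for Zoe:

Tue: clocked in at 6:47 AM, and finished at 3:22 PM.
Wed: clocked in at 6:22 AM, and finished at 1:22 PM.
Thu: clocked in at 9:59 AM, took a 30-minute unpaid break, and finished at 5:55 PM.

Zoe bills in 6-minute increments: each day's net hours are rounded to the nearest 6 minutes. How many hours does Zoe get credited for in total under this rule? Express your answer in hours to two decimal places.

Tue: 6:47 AM–3:22 PM = 8 h 35 min → rounds to 8 h 36 min
Wed: 6:22 AM–1:22 PM = 7 h 0 min → rounds to 7 h 0 min
Thu: 9:59 AM–5:55 PM = 7 h 56 min − 30 min = 7 h 26 min → rounds to 7 h 24 min
Total credited: 23 h 0 min.

23.00 hours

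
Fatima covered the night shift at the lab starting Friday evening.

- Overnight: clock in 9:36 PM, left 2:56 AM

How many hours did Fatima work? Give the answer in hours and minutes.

5 h 20 min

Overnight: 9:36 PM → midnight = 2 h 24 min; midnight → 2:56 AM = 2 h 56 min; span 5 h 20 min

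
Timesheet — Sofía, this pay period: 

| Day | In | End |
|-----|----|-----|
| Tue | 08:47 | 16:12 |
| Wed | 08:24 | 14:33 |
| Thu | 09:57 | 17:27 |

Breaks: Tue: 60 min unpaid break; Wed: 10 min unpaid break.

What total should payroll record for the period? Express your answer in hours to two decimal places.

Tue: 08:47–16:12 = 7 h 25 min; less 60 min break → 6 h 25 min
Wed: 08:24–14:33 = 6 h 9 min; less 10 min break → 5 h 59 min
Thu: 09:57–17:27 = 7 h 30 min
Total: 6 h 25 min + 5 h 59 min + 7 h 30 min = 19 h 54 min.

19.90 hours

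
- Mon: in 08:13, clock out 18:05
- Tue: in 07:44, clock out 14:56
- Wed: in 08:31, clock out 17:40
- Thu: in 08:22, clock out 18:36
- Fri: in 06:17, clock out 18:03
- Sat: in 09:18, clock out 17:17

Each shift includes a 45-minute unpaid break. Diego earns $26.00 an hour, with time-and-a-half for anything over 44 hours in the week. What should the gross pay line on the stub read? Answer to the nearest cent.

$1444.30

Mon: 08:13–18:05 = 9 h 52 min; less 45 min break → 9 h 7 min
Tue: 07:44–14:56 = 7 h 12 min; less 45 min break → 6 h 27 min
Wed: 08:31–17:40 = 9 h 9 min; less 45 min break → 8 h 24 min
Thu: 08:22–18:36 = 10 h 14 min; less 45 min break → 9 h 29 min
Fri: 06:17–18:03 = 11 h 46 min; less 45 min break → 11 h 1 min
Sat: 09:18–17:17 = 7 h 59 min; less 45 min break → 7 h 14 min
Total worked: 51 h 42 min = 3102 min.
Regular 44 h 0 min = 2640 min at $26.00/h; overtime 7 h 42 min = 462 min at $39.00/h.
Pay = (2640 × $26.00 + 462 × $39.00) ÷ 60 = $1444.30.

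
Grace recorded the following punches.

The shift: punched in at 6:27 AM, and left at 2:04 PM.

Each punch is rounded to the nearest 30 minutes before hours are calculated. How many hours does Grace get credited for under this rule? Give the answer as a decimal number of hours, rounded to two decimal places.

7.50 hours

The shift: in 6:27 AM→6:30 AM, out 2:04 PM→2:00 PM; 7 h 30 min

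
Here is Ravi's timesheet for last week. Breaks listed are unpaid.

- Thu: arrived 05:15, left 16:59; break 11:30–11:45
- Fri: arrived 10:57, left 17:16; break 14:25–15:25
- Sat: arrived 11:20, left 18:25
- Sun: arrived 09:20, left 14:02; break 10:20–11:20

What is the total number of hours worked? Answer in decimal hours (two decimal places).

27.58 hours

Thu: 05:15–16:59 = 11 h 44 min; less 15 min break → 11 h 29 min
Fri: 10:57–17:16 = 6 h 19 min; less 60 min break → 5 h 19 min
Sat: 11:20–18:25 = 7 h 5 min
Sun: 09:20–14:02 = 4 h 42 min; less 60 min break → 3 h 42 min
Total: 11 h 29 min + 5 h 19 min + 7 h 5 min + 3 h 42 min = 27 h 35 min.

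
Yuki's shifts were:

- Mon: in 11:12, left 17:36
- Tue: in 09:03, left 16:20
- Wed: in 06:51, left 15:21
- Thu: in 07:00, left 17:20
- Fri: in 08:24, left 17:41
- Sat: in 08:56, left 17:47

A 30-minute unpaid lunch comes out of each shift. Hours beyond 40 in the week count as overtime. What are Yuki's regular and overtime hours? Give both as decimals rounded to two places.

Regular 40.00 hours, overtime 7.65 hours

Mon: 11:12–17:36 = 6 h 24 min; less 30 min break → 5 h 54 min
Tue: 09:03–16:20 = 7 h 17 min; less 30 min break → 6 h 47 min
Wed: 06:51–15:21 = 8 h 30 min; less 30 min break → 8 h 0 min
Thu: 07:00–17:20 = 10 h 20 min; less 30 min break → 9 h 50 min
Fri: 08:24–17:41 = 9 h 17 min; less 30 min break → 8 h 47 min
Sat: 08:56–17:47 = 8 h 51 min; less 30 min break → 8 h 21 min
Total worked: 47 h 39 min = 47.65 h.
Threshold 40 h → overtime 7 h 39 min, regular 40 h 0 min.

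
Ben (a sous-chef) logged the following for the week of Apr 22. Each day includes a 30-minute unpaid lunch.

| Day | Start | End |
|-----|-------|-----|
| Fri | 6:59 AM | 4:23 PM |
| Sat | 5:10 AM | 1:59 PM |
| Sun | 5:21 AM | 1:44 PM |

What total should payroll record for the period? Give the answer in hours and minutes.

Fri: 6:59 AM–4:23 PM = 9 h 24 min; less 30 min break → 8 h 54 min
Sat: 5:10 AM–1:59 PM = 8 h 49 min; less 30 min break → 8 h 19 min
Sun: 5:21 AM–1:44 PM = 8 h 23 min; less 30 min break → 7 h 53 min
Total: 8 h 54 min + 8 h 19 min + 7 h 53 min = 25 h 6 min.

25 h 6 min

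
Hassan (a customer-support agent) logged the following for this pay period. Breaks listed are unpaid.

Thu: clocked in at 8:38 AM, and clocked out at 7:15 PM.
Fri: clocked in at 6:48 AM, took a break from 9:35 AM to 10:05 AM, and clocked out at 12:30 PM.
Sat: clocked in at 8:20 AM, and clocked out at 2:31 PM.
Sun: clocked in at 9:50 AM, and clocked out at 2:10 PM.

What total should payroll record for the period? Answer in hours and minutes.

Thu: 8:38 AM–7:15 PM = 10 h 37 min
Fri: 6:48 AM–12:30 PM = 5 h 42 min; less 30 min break → 5 h 12 min
Sat: 8:20 AM–2:31 PM = 6 h 11 min
Sun: 9:50 AM–2:10 PM = 4 h 20 min
Total: 10 h 37 min + 5 h 12 min + 6 h 11 min + 4 h 20 min = 26 h 20 min.

26 h 20 min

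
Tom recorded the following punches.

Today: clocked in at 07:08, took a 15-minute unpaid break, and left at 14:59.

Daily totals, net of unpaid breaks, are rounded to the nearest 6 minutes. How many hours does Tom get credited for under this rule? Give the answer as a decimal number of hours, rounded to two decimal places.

7.60 hours

Today: 07:08–14:59 = 7 h 51 min − 15 min = 7 h 36 min → rounds to 7 h 36 min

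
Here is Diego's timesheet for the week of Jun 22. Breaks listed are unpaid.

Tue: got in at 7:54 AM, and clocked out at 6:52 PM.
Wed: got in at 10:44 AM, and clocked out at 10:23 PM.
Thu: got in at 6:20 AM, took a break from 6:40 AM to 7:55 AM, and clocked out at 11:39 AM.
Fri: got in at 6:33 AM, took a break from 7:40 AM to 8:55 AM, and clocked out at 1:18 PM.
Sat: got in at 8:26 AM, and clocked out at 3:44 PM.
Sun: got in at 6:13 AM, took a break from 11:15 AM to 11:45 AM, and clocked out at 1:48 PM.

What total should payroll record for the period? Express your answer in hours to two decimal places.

Tue: 7:54 AM–6:52 PM = 10 h 58 min
Wed: 10:44 AM–10:23 PM = 11 h 39 min
Thu: 6:20 AM–11:39 AM = 5 h 19 min; less 75 min break → 4 h 4 min
Fri: 6:33 AM–1:18 PM = 6 h 45 min; less 75 min break → 5 h 30 min
Sat: 8:26 AM–3:44 PM = 7 h 18 min
Sun: 6:13 AM–1:48 PM = 7 h 35 min; less 30 min break → 7 h 5 min
Total: 10 h 58 min + 11 h 39 min + 4 h 4 min + 5 h 30 min + 7 h 18 min + 7 h 5 min = 46 h 34 min.

46.57 hours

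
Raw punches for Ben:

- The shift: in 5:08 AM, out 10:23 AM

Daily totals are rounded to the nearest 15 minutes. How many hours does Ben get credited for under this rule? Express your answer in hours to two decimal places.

5.25 hours

The shift: 5:08 AM–10:23 AM = 5 h 15 min → rounds to 5 h 15 min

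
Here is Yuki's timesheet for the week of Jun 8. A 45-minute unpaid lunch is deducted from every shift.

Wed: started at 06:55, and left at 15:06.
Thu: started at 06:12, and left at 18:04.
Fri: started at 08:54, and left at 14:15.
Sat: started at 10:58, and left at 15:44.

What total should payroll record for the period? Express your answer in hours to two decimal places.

Wed: 06:55–15:06 = 8 h 11 min; less 45 min break → 7 h 26 min
Thu: 06:12–18:04 = 11 h 52 min; less 45 min break → 11 h 7 min
Fri: 08:54–14:15 = 5 h 21 min; less 45 min break → 4 h 36 min
Sat: 10:58–15:44 = 4 h 46 min; less 45 min break → 4 h 1 min
Total: 7 h 26 min + 11 h 7 min + 4 h 36 min + 4 h 1 min = 27 h 10 min.

27.17 hours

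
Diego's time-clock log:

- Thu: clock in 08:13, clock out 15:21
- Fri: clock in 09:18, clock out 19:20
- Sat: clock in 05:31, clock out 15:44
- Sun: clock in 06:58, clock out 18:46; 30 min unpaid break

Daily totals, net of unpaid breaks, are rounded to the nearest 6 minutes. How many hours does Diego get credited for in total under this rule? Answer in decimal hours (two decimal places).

38.60 hours

Thu: 08:13–15:21 = 7 h 8 min → rounds to 7 h 6 min
Fri: 09:18–19:20 = 10 h 2 min → rounds to 10 h 0 min
Sat: 05:31–15:44 = 10 h 13 min → rounds to 10 h 12 min
Sun: 06:58–18:46 = 11 h 48 min − 30 min = 11 h 18 min → rounds to 11 h 18 min
Total credited: 38 h 36 min.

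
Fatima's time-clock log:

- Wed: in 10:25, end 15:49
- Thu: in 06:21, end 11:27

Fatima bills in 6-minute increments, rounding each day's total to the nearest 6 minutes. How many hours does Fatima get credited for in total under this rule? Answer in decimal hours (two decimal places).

Wed: 10:25–15:49 = 5 h 24 min → rounds to 5 h 24 min
Thu: 06:21–11:27 = 5 h 6 min → rounds to 5 h 6 min
Total credited: 10 h 30 min.

10.50 hours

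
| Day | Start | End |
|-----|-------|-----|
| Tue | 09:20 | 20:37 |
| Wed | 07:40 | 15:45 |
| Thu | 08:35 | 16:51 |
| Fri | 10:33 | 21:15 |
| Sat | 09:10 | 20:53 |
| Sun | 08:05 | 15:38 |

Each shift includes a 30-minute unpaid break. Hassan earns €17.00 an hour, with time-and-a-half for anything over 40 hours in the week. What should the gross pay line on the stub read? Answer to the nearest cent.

€1052.30

Tue: 09:20–20:37 = 11 h 17 min; less 30 min break → 10 h 47 min
Wed: 07:40–15:45 = 8 h 5 min; less 30 min break → 7 h 35 min
Thu: 08:35–16:51 = 8 h 16 min; less 30 min break → 7 h 46 min
Fri: 10:33–21:15 = 10 h 42 min; less 30 min break → 10 h 12 min
Sat: 09:10–20:53 = 11 h 43 min; less 30 min break → 11 h 13 min
Sun: 08:05–15:38 = 7 h 33 min; less 30 min break → 7 h 3 min
Total worked: 54 h 36 min = 3276 min.
Regular 40 h 0 min = 2400 min at €17.00/h; overtime 14 h 36 min = 876 min at €25.50/h.
Pay = (2400 × €17.00 + 876 × €25.50) ÷ 60 = €1052.30.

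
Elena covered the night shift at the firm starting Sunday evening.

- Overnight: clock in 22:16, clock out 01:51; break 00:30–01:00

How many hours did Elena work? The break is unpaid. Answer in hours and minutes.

3 h 5 min

Overnight: 22:16 → midnight = 1 h 44 min; midnight → 01:51 = 1 h 51 min; span 3 h 35 min; less 30 min break → 3 h 5 min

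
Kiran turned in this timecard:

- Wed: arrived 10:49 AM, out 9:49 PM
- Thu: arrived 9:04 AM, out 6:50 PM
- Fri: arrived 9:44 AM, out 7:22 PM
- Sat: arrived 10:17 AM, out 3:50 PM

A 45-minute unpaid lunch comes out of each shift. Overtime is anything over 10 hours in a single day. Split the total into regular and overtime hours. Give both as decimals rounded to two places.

Wed: 10:49 AM–9:49 PM = 11 h 0 min; less 45 min break → 10 h 15 min
Thu: 9:04 AM–6:50 PM = 9 h 46 min; less 45 min break → 9 h 1 min
Fri: 9:44 AM–7:22 PM = 9 h 38 min; less 45 min break → 8 h 53 min
Sat: 10:17 AM–3:50 PM = 5 h 33 min; less 45 min break → 4 h 48 min
Wed reg 10 h 0 min / OT 0 h 15 min; Thu reg 9 h 1 min / OT 0 h 0 min; Fri reg 8 h 53 min / OT 0 h 0 min; Sat reg 4 h 48 min / OT 0 h 0 min.
Totals: regular 32 h 42 min, overtime 0 h 15 min.

Regular 32.70 hours, overtime 0.25 hours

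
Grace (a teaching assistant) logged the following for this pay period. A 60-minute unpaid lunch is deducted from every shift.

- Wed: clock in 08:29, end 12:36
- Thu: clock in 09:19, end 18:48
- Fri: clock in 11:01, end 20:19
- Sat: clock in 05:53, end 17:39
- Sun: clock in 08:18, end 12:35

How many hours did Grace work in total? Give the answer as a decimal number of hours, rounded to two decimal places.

Wed: 08:29–12:36 = 4 h 7 min; less 60 min break → 3 h 7 min
Thu: 09:19–18:48 = 9 h 29 min; less 60 min break → 8 h 29 min
Fri: 11:01–20:19 = 9 h 18 min; less 60 min break → 8 h 18 min
Sat: 05:53–17:39 = 11 h 46 min; less 60 min break → 10 h 46 min
Sun: 08:18–12:35 = 4 h 17 min; less 60 min break → 3 h 17 min
Total: 3 h 7 min + 8 h 29 min + 8 h 18 min + 10 h 46 min + 3 h 17 min = 33 h 57 min.

33.95 hours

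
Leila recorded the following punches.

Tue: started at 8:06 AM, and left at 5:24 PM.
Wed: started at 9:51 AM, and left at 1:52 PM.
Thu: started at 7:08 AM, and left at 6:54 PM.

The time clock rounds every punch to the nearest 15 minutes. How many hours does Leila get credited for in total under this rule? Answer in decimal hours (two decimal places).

25.25 hours

Tue: in 8:06 AM→8:00 AM, out 5:24 PM→5:30 PM; 9 h 30 min
Wed: in 9:51 AM→9:45 AM, out 1:52 PM→1:45 PM; 4 h 0 min
Thu: in 7:08 AM→7:15 AM, out 6:54 PM→7:00 PM; 11 h 45 min
Total credited: 25 h 15 min.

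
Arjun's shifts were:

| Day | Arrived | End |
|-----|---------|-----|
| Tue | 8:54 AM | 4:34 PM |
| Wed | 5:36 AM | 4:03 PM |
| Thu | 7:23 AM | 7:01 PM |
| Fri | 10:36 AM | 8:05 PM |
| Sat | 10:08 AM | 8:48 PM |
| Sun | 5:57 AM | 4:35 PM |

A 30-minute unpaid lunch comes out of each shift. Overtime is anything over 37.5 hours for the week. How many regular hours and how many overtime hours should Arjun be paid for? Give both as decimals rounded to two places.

Tue: 8:54 AM–4:34 PM = 7 h 40 min; less 30 min break → 7 h 10 min
Wed: 5:36 AM–4:03 PM = 10 h 27 min; less 30 min break → 9 h 57 min
Thu: 7:23 AM–7:01 PM = 11 h 38 min; less 30 min break → 11 h 8 min
Fri: 10:36 AM–8:05 PM = 9 h 29 min; less 30 min break → 8 h 59 min
Sat: 10:08 AM–8:48 PM = 10 h 40 min; less 30 min break → 10 h 10 min
Sun: 5:57 AM–4:35 PM = 10 h 38 min; less 30 min break → 10 h 8 min
Total worked: 57 h 32 min = 57.53 h.
Threshold 37.5 h → overtime 20 h 2 min, regular 37 h 30 min.

Regular 37.50 hours, overtime 20.03 hours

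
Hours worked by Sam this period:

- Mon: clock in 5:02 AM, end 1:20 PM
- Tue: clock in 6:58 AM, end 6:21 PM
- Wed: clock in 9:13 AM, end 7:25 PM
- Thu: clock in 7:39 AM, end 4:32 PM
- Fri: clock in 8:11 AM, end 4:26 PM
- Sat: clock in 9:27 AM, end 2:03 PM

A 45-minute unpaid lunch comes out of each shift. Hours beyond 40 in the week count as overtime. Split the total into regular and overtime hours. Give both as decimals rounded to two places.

Mon: 5:02 AM–1:20 PM = 8 h 18 min; less 45 min break → 7 h 33 min
Tue: 6:58 AM–6:21 PM = 11 h 23 min; less 45 min break → 10 h 38 min
Wed: 9:13 AM–7:25 PM = 10 h 12 min; less 45 min break → 9 h 27 min
Thu: 7:39 AM–4:32 PM = 8 h 53 min; less 45 min break → 8 h 8 min
Fri: 8:11 AM–4:26 PM = 8 h 15 min; less 45 min break → 7 h 30 min
Sat: 9:27 AM–2:03 PM = 4 h 36 min; less 45 min break → 3 h 51 min
Total worked: 47 h 7 min = 47.12 h.
Threshold 40 h → overtime 7 h 7 min, regular 40 h 0 min.

Regular 40.00 hours, overtime 7.12 hours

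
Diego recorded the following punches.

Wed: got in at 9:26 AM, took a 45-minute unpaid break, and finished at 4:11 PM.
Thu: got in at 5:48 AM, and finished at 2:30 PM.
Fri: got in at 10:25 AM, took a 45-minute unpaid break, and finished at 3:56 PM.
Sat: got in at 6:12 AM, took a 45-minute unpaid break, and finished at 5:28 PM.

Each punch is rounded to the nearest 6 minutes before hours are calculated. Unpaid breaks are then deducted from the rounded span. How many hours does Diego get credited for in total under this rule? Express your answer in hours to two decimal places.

30.05 hours

Wed: in 9:26 AM→9:24 AM, out 4:11 PM→4:12 PM; 6 h 48 min − 45 min = 6 h 3 min
Thu: in 5:48 AM→5:48 AM, out 2:30 PM→2:30 PM; 8 h 42 min
Fri: in 10:25 AM→10:24 AM, out 3:56 PM→3:54 PM; 5 h 30 min − 45 min = 4 h 45 min
Sat: in 6:12 AM→6:12 AM, out 5:28 PM→5:30 PM; 11 h 18 min − 45 min = 10 h 33 min
Total credited: 30 h 3 min.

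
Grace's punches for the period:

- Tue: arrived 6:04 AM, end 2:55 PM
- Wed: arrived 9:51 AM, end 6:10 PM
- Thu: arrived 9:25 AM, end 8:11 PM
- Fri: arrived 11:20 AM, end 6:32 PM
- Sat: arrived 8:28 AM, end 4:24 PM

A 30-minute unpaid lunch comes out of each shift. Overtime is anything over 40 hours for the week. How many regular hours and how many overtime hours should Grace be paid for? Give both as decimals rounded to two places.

Tue: 6:04 AM–2:55 PM = 8 h 51 min; less 30 min break → 8 h 21 min
Wed: 9:51 AM–6:10 PM = 8 h 19 min; less 30 min break → 7 h 49 min
Thu: 9:25 AM–8:11 PM = 10 h 46 min; less 30 min break → 10 h 16 min
Fri: 11:20 AM–6:32 PM = 7 h 12 min; less 30 min break → 6 h 42 min
Sat: 8:28 AM–4:24 PM = 7 h 56 min; less 30 min break → 7 h 26 min
Total worked: 40 h 34 min = 40.57 h.
Threshold 40 h → overtime 0 h 34 min, regular 40 h 0 min.

Regular 40.00 hours, overtime 0.57 hours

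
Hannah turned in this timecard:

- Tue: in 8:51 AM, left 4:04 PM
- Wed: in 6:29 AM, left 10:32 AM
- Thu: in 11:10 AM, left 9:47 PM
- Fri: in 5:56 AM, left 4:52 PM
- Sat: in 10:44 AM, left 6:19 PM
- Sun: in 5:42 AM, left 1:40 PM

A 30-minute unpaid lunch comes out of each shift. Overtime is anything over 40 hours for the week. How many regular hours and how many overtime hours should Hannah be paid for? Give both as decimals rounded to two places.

Tue: 8:51 AM–4:04 PM = 7 h 13 min; less 30 min break → 6 h 43 min
Wed: 6:29 AM–10:32 AM = 4 h 3 min; less 30 min break → 3 h 33 min
Thu: 11:10 AM–9:47 PM = 10 h 37 min; less 30 min break → 10 h 7 min
Fri: 5:56 AM–4:52 PM = 10 h 56 min; less 30 min break → 10 h 26 min
Sat: 10:44 AM–6:19 PM = 7 h 35 min; less 30 min break → 7 h 5 min
Sun: 5:42 AM–1:40 PM = 7 h 58 min; less 30 min break → 7 h 28 min
Total worked: 45 h 22 min = 45.37 h.
Threshold 40 h → overtime 5 h 22 min, regular 40 h 0 min.

Regular 40.00 hours, overtime 5.37 hours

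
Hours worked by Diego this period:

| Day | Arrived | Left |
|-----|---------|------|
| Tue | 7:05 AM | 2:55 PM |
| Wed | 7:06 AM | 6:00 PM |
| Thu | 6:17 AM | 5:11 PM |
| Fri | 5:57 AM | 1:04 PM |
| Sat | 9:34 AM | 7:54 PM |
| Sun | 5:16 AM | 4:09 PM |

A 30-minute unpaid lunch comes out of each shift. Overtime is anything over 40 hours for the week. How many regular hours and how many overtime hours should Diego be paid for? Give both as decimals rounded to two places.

Tue: 7:05 AM–2:55 PM = 7 h 50 min; less 30 min break → 7 h 20 min
Wed: 7:06 AM–6:00 PM = 10 h 54 min; less 30 min break → 10 h 24 min
Thu: 6:17 AM–5:11 PM = 10 h 54 min; less 30 min break → 10 h 24 min
Fri: 5:57 AM–1:04 PM = 7 h 7 min; less 30 min break → 6 h 37 min
Sat: 9:34 AM–7:54 PM = 10 h 20 min; less 30 min break → 9 h 50 min
Sun: 5:16 AM–4:09 PM = 10 h 53 min; less 30 min break → 10 h 23 min
Total worked: 54 h 58 min = 54.97 h.
Threshold 40 h → overtime 14 h 58 min, regular 40 h 0 min.

Regular 40.00 hours, overtime 14.97 hours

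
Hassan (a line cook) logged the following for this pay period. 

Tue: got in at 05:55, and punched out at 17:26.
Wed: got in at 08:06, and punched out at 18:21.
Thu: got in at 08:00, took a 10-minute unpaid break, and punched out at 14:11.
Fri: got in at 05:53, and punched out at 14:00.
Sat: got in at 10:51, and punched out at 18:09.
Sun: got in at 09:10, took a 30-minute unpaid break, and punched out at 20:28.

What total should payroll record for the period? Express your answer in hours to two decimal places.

Tue: 05:55–17:26 = 11 h 31 min
Wed: 08:06–18:21 = 10 h 15 min
Thu: 08:00–14:11 = 6 h 11 min; less 10 min break → 6 h 1 min
Fri: 05:53–14:00 = 8 h 7 min
Sat: 10:51–18:09 = 7 h 18 min
Sun: 09:10–20:28 = 11 h 18 min; less 30 min break → 10 h 48 min
Total: 11 h 31 min + 10 h 15 min + 6 h 1 min + 8 h 7 min + 7 h 18 min + 10 h 48 min = 54 h 0 min.

54.00 hours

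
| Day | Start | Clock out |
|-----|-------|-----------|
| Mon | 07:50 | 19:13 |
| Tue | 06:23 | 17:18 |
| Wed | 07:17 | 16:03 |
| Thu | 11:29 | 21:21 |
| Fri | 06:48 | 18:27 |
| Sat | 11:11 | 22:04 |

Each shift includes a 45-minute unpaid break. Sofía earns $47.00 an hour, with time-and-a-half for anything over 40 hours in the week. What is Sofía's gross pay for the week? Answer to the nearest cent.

$3217.15

Mon: 07:50–19:13 = 11 h 23 min; less 45 min break → 10 h 38 min
Tue: 06:23–17:18 = 10 h 55 min; less 45 min break → 10 h 10 min
Wed: 07:17–16:03 = 8 h 46 min; less 45 min break → 8 h 1 min
Thu: 11:29–21:21 = 9 h 52 min; less 45 min break → 9 h 7 min
Fri: 06:48–18:27 = 11 h 39 min; less 45 min break → 10 h 54 min
Sat: 11:11–22:04 = 10 h 53 min; less 45 min break → 10 h 8 min
Total worked: 58 h 58 min = 3538 min.
Regular 40 h 0 min = 2400 min at $47.00/h; overtime 18 h 58 min = 1138 min at $70.50/h.
Pay = (2400 × $47.00 + 1138 × $70.50) ÷ 60 = $3217.15.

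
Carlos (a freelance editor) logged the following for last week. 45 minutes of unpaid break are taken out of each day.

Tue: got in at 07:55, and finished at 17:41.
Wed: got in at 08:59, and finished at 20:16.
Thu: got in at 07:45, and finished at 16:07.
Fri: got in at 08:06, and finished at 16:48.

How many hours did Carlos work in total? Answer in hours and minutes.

35 h 7 min

Tue: 07:55–17:41 = 9 h 46 min; less 45 min break → 9 h 1 min
Wed: 08:59–20:16 = 11 h 17 min; less 45 min break → 10 h 32 min
Thu: 07:45–16:07 = 8 h 22 min; less 45 min break → 7 h 37 min
Fri: 08:06–16:48 = 8 h 42 min; less 45 min break → 7 h 57 min
Total: 9 h 1 min + 10 h 32 min + 7 h 37 min + 7 h 57 min = 35 h 7 min.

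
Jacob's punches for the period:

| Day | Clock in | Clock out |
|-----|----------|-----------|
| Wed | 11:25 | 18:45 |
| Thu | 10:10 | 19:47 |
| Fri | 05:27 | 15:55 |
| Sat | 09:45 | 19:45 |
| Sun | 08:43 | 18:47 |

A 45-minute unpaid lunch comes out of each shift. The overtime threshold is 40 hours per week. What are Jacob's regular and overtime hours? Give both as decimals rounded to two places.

Regular 40.00 hours, overtime 3.73 hours

Wed: 11:25–18:45 = 7 h 20 min; less 45 min break → 6 h 35 min
Thu: 10:10–19:47 = 9 h 37 min; less 45 min break → 8 h 52 min
Fri: 05:27–15:55 = 10 h 28 min; less 45 min break → 9 h 43 min
Sat: 09:45–19:45 = 10 h 0 min; less 45 min break → 9 h 15 min
Sun: 08:43–18:47 = 10 h 4 min; less 45 min break → 9 h 19 min
Total worked: 43 h 44 min = 43.73 h.
Threshold 40 h → overtime 3 h 44 min, regular 40 h 0 min.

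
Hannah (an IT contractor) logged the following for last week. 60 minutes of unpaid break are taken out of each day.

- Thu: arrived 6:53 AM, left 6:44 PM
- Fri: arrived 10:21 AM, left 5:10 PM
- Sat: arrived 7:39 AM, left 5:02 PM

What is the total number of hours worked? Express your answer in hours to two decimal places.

25.05 hours

Thu: 6:53 AM–6:44 PM = 11 h 51 min; less 60 min break → 10 h 51 min
Fri: 10:21 AM–5:10 PM = 6 h 49 min; less 60 min break → 5 h 49 min
Sat: 7:39 AM–5:02 PM = 9 h 23 min; less 60 min break → 8 h 23 min
Total: 10 h 51 min + 5 h 49 min + 8 h 23 min = 25 h 3 min.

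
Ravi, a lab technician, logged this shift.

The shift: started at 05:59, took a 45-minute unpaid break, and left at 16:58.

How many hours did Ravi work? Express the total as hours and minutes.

10 h 14 min

The shift: 05:59–16:58 = 10 h 59 min; less 45 min break → 10 h 14 min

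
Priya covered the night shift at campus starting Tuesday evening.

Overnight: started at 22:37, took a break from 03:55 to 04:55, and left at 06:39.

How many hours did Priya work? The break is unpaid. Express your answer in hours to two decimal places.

Overnight: 22:37 → midnight = 1 h 23 min; midnight → 06:39 = 6 h 39 min; span 8 h 2 min; less 60 min break → 7 h 2 min

7.03 hours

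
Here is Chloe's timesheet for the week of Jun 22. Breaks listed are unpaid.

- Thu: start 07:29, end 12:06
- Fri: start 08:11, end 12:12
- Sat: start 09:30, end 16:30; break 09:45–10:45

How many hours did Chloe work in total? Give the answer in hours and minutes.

Thu: 07:29–12:06 = 4 h 37 min
Fri: 08:11–12:12 = 4 h 1 min
Sat: 09:30–16:30 = 7 h 0 min; less 60 min break → 6 h 0 min
Total: 4 h 37 min + 4 h 1 min + 6 h 0 min = 14 h 38 min.

14 h 38 min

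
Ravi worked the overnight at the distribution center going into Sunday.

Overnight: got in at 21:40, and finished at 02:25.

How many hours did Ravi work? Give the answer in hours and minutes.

Overnight: 21:40 → midnight = 2 h 20 min; midnight → 02:25 = 2 h 25 min; span 4 h 45 min

4 h 45 min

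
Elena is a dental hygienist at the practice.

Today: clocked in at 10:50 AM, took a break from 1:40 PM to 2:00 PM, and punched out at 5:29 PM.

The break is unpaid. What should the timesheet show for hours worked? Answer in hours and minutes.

Today: 10:50 AM–5:29 PM = 6 h 39 min; less 20 min break → 6 h 19 min

6 h 19 min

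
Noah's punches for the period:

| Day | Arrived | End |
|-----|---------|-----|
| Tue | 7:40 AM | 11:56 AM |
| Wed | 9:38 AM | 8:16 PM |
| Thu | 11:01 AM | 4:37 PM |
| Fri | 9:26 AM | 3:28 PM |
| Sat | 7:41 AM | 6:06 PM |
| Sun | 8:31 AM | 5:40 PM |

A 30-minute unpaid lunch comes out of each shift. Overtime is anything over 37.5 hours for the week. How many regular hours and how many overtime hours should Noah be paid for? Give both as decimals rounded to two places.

Tue: 7:40 AM–11:56 AM = 4 h 16 min; less 30 min break → 3 h 46 min
Wed: 9:38 AM–8:16 PM = 10 h 38 min; less 30 min break → 10 h 8 min
Thu: 11:01 AM–4:37 PM = 5 h 36 min; less 30 min break → 5 h 6 min
Fri: 9:26 AM–3:28 PM = 6 h 2 min; less 30 min break → 5 h 32 min
Sat: 7:41 AM–6:06 PM = 10 h 25 min; less 30 min break → 9 h 55 min
Sun: 8:31 AM–5:40 PM = 9 h 9 min; less 30 min break → 8 h 39 min
Total worked: 43 h 6 min = 43.10 h.
Threshold 37.5 h → overtime 5 h 36 min, regular 37 h 30 min.

Regular 37.50 hours, overtime 5.60 hours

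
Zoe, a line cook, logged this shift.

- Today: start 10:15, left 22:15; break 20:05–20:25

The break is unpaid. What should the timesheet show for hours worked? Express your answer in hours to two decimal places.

11.67 hours

Today: 10:15–22:15 = 12 h 0 min; less 20 min break → 11 h 40 min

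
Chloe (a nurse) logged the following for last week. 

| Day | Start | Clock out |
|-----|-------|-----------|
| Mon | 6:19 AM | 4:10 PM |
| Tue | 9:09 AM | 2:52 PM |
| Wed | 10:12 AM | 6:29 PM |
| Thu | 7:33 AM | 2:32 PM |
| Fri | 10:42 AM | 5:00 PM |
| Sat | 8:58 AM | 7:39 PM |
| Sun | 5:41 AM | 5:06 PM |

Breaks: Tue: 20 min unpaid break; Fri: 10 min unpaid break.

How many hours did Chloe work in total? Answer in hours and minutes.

58 h 44 min

Mon: 6:19 AM–4:10 PM = 9 h 51 min
Tue: 9:09 AM–2:52 PM = 5 h 43 min; less 20 min break → 5 h 23 min
Wed: 10:12 AM–6:29 PM = 8 h 17 min
Thu: 7:33 AM–2:32 PM = 6 h 59 min
Fri: 10:42 AM–5:00 PM = 6 h 18 min; less 10 min break → 6 h 8 min
Sat: 8:58 AM–7:39 PM = 10 h 41 min
Sun: 5:41 AM–5:06 PM = 11 h 25 min
Total: 9 h 51 min + 5 h 23 min + 8 h 17 min + 6 h 59 min + 6 h 8 min + 10 h 41 min + 11 h 25 min = 58 h 44 min.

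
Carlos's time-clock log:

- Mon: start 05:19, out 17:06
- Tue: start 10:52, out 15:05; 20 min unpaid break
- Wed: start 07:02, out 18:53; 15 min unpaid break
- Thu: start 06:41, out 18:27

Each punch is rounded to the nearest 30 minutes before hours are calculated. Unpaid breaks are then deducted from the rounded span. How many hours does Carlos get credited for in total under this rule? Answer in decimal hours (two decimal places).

Mon: in 05:19→05:30, out 17:06→17:00; 11 h 30 min
Tue: in 10:52→11:00, out 15:05→15:00; 4 h 0 min − 20 min = 3 h 40 min
Wed: in 07:02→07:00, out 18:53→19:00; 12 h 0 min − 15 min = 11 h 45 min
Thu: in 06:41→06:30, out 18:27→18:30; 12 h 0 min
Total credited: 38 h 55 min.

38.92 hours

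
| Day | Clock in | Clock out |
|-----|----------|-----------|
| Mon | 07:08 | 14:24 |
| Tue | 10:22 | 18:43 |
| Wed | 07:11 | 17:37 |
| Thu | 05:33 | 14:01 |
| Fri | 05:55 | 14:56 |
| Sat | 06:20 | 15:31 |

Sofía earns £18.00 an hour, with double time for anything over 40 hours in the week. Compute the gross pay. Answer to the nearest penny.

Mon: 07:08–14:24 = 7 h 16 min
Tue: 10:22–18:43 = 8 h 21 min
Wed: 07:11–17:37 = 10 h 26 min
Thu: 05:33–14:01 = 8 h 28 min
Fri: 05:55–14:56 = 9 h 1 min
Sat: 06:20–15:31 = 9 h 11 min
Total worked: 52 h 43 min = 3163 min.
Regular 40 h 0 min = 2400 min at £18.00/h; overtime 12 h 43 min = 763 min at £36.00/h.
Pay = (2400 × £18.00 + 763 × £36.00) ÷ 60 = £1177.80.

£1177.80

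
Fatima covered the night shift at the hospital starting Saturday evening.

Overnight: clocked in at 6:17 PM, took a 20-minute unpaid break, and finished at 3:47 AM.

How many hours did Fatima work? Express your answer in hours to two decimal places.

9.17 hours

Overnight: 6:17 PM → midnight = 5 h 43 min; midnight → 3:47 AM = 3 h 47 min; span 9 h 30 min; less 20 min break → 9 h 10 min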